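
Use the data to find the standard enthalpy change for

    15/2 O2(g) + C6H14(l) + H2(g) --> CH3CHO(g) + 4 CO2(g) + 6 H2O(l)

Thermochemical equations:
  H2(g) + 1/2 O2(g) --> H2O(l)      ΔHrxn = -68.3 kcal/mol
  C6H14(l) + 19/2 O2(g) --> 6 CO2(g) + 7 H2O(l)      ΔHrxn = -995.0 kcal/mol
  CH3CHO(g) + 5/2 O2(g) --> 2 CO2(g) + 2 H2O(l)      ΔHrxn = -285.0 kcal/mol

ΔHrxn = -778.3 kcal/mol

equation 1 as written: -68.3 kcal/mol
equation 2 as written: -995.0 kcal/mol
equation 3 reversed: +285.0 kcal/mol
By Hess's law, ΔHrxn = (-68.3) + (-995.0) + (+285.0) = -778.3 kcal/mol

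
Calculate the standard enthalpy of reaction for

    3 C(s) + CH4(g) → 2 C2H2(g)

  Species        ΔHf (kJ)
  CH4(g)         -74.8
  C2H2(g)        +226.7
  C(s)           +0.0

Products: 2·(+226.7) = +453.4
Reactants: 3·(+0.0) + 1·(-74.8) = -74.8
ΔH_rxn = (+453.4) − (-74.8) = 528.2 kJ

ΔH_rxn = 528.2 kJ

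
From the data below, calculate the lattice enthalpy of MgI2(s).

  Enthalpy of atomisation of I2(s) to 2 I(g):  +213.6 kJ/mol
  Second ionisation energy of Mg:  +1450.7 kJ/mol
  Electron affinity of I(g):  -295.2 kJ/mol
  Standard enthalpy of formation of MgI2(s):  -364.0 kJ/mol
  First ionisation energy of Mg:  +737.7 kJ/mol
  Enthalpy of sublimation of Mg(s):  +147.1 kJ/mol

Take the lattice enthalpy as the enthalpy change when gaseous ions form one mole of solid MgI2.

ΔHf° = 1·ΔHsub + 1·(ΣIE) + 1·D(I2) + 2·EA + U
-364.0 = 1·(+147.1) + 1·(+2188.4) + 1·(+213.6) + 2·(-295.2) + U
U = -364.0 − (+1958.7) = -2322.7 kJ/mol

U = -2322.7 kJ/mol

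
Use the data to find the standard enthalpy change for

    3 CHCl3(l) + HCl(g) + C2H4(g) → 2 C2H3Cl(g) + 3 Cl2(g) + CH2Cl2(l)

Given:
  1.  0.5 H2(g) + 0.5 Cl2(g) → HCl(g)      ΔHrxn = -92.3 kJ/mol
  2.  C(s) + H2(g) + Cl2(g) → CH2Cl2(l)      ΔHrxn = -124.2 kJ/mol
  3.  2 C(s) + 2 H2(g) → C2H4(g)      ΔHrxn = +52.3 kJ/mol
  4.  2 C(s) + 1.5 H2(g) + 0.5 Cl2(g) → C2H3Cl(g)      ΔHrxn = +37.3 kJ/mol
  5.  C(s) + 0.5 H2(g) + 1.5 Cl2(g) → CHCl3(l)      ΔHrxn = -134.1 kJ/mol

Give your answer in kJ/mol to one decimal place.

eq. 1 reversed: +92.3 kJ/mol
eq. 2 as written: -124.2 kJ/mol
eq. 3 reversed: -52.3 kJ/mol
eq. 4 × 2: (2)·(+37.3) = +74.6 kJ/mol
eq. 5 reversed and × 3: (-3)·(-134.1) = +402.3 kJ/mol
Combining the equations, ΔHrxn = (+92.3) + (-124.2) + (-52.3) + (+74.6) + (+402.3) = 392.7 kJ/mol

ΔHrxn = 392.7 kJ/mol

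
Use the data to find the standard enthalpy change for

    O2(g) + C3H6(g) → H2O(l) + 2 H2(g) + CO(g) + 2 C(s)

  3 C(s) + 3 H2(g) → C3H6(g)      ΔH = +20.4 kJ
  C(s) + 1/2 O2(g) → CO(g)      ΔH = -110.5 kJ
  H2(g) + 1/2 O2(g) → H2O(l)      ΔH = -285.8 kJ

equation 1 reversed: -20.4 kJ
equation 2 as written: -110.5 kJ
equation 3 as written: -285.8 kJ
By Hess's law, ΔH = (-1)·(+20.4) + (1)·(-110.5) + (1)·(-285.8) = -416.7 kJ

ΔH = -416.7 kJ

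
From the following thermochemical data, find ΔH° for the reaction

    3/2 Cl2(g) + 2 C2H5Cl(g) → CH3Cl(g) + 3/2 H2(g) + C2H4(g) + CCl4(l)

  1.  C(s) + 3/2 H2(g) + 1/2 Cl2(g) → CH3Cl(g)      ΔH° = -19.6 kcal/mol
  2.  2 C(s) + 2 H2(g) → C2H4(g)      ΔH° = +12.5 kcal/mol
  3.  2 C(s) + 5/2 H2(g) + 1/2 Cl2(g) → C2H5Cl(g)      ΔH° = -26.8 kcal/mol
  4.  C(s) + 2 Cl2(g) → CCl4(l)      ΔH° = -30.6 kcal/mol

eq. 1 as written: -19.6 kcal/mol
eq. 2 as written: +12.5 kcal/mol
eq. 3 reversed and × 2: (-2)·(-26.8) = +53.6 kcal/mol
eq. 4 as written: -30.6 kcal/mol
Since enthalpy is a state function, ΔH° = (-19.6) + (+12.5) + (+53.6) + (-30.6) = 15.9 kcal/mol

ΔH° = 15.9 kcal/mol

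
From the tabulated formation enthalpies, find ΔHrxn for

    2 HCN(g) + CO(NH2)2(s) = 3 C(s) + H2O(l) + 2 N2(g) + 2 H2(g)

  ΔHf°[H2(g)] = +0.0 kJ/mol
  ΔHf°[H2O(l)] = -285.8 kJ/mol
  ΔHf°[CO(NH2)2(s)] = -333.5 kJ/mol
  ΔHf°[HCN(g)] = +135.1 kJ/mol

ΔHrxn = -222.5 kJ/mol

ΔH°rxn = Σ nΔHf°(products) − Σ nΔHf°(reactants).
Products: 3·(+0.0) + 1·(-285.8) + 2·(+0.0) + 2·(+0.0) = -285.8
Reactants: 2·(+135.1) + 1·(-333.5) = -63.3
ΔHrxn = (-285.8) − (-63.3) = -222.5 kJ/mol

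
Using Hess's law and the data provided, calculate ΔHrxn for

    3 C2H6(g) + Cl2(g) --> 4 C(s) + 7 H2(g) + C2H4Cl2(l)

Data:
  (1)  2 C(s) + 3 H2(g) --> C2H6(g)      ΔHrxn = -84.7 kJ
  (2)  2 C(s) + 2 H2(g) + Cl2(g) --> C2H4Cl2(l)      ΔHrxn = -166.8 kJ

ΔHrxn = 87.3 kJ

(1) reversed and × 3: (-3)·(-84.7) = +254.1 kJ
(2) as written: -166.8 kJ
ΔHrxn = (+254.1) + (-166.8) = 87.3 kJ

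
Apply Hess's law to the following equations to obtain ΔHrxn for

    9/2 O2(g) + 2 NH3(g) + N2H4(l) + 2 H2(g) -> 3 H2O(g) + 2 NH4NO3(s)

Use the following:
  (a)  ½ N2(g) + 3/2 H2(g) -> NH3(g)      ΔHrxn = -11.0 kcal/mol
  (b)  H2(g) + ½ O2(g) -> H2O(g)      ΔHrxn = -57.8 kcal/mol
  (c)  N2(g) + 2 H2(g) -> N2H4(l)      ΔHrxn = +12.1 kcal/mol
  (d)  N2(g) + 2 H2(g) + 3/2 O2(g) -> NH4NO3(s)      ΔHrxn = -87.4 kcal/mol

ΔHrxn = -338.3 kcal/mol

(a) reversed and × 2: (-2)·(-11.0) = +22.0 kcal/mol
(b) × 3: (3)·(-57.8) = -173.4 kcal/mol
(c) reversed: -12.1 kcal/mol
(d) × 2: (2)·(-87.4) = -174.8 kcal/mol
Summing the manipulated equations, ΔHrxn = (-2)·(-11.0) + (3)·(-57.8) + (-1)·(+12.1) + (2)·(-87.4) = -338.3 kcal/mol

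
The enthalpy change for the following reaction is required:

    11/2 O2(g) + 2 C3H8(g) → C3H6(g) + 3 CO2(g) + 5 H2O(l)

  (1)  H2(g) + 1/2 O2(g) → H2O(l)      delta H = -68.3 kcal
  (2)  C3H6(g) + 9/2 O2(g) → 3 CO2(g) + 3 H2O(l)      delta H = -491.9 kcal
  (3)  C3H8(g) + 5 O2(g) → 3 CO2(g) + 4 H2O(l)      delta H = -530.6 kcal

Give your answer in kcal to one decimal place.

(1): not needed.
(2) reversed: +491.9 kcal
(3) × 2: (2)·(-530.6) = -1061.2 kcal
By Hess's law, delta H = (-1)·(-491.9) + (2)·(-530.6) = -569.3 kcal

delta H = -569.3 kcal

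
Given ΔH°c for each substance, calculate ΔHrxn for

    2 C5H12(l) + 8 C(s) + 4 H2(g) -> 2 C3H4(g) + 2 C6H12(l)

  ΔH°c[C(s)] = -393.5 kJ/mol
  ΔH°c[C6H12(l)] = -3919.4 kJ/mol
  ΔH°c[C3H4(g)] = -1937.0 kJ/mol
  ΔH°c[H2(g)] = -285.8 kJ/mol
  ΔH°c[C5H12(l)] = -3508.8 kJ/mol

Using ΔH = Σ nΔHc°(reactants) − Σ nΔHc°(products):
= [2·(-3508.8) + 8·(-393.5) + 4·(-285.8)] − [2·(-1937.0) + 2·(-3919.4)]
= 404.0 kJ/mol

ΔHrxn = 404.0 kJ/mol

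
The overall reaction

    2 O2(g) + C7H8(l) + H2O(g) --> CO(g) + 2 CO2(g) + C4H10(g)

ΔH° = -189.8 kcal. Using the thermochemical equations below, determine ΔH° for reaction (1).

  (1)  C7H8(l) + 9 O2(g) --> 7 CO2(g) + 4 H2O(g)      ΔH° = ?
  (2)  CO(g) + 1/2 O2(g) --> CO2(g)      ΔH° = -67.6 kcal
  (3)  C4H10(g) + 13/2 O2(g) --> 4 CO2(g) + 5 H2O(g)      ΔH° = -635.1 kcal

(1) as written (C7H8(l) already on the reactant side): contributes x
(2) reversed (CO(g) must end up as a product): +67.6 kcal
(3) reversed (reverse to put C4H10(g) on the product side): +635.1 kcal
-189.8 = (+67.6) + (+635.1) + x
x = (-189.8 − (+702.7)) / (1) = -892.5 kcal

ΔH° = -892.5 kcal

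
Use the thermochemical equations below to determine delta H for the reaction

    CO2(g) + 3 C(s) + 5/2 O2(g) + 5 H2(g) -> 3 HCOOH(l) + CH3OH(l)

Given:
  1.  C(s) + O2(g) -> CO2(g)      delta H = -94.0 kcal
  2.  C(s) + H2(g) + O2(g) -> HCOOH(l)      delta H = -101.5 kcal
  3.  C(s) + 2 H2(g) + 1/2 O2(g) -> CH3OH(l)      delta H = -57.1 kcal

delta H = -267.6 kcal

eq. 1 reversed: +94.0 kcal
eq. 2 × 3: (3)·(-101.5) = -304.5 kcal
eq. 3 as written: -57.1 kcal
delta H = (-1)·(-94.0) + (3)·(-101.5) + (1)·(-57.1) = -267.6 kcal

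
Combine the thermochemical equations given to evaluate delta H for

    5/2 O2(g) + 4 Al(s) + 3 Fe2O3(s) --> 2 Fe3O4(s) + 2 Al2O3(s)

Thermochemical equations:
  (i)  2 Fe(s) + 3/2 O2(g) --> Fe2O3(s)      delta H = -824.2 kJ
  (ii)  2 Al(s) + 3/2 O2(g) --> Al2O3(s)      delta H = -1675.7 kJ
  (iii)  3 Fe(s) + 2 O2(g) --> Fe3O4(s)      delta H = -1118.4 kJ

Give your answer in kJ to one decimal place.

delta H = -3115.6 kJ

(i) reversed and × 3 (Fe2O3(s) must end up as a reactant; ×3 to match 3 Fe2O3(s) in the target): (-3)·(-824.2) = +2472.6 kJ
(ii) × 2 (×2 to match 2 Al2O3(s) in the target): (2)·(-1675.7) = -3351.4 kJ
(iii) × 2 (scale by 2 for the 2 Fe3O4(s)): (2)·(-1118.4) = -2236.8 kJ
Since enthalpy is a state function, delta H = (+2472.6) + (-3351.4) + (-2236.8) = -3115.6 kJ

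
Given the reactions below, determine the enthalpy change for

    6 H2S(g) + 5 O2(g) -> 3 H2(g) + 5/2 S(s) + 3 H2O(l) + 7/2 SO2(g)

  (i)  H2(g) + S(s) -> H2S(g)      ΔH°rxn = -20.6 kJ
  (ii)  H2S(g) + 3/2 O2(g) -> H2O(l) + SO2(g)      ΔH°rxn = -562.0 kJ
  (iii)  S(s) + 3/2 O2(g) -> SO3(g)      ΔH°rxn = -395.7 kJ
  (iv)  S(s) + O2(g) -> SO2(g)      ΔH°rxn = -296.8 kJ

ΔH°rxn = -1772.6 kJ

(i) reversed and × 3: (-3)·(-20.6) = +61.8 kJ
(ii) × 3: (3)·(-562.0) = -1686.0 kJ
(iii): not needed.
(iv) × 1/2: (1/2)·(-296.8) = -148.4 kJ
ΔH°rxn = (+61.8) + (-1686.0) + (-148.4) = -1772.6 kJ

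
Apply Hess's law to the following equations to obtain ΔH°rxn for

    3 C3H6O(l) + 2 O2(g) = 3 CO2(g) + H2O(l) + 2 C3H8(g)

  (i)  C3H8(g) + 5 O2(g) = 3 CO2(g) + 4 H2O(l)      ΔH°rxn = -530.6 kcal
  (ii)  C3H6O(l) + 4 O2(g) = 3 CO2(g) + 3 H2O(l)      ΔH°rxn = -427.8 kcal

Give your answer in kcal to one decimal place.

ΔH°rxn = -222.2 kcal

(i) reversed and × 2 (C3H8(g) must end up as a product; scale by 2 for the 2 C3H8(g)): (-2)·(-530.6) = +1061.2 kcal
(ii) × 3 (×3 to match 3 C3H6O(l) in the target): (3)·(-427.8) = -1283.4 kcal
By Hess's law, ΔH°rxn = (+1061.2) + (-1283.4) = -222.2 kcal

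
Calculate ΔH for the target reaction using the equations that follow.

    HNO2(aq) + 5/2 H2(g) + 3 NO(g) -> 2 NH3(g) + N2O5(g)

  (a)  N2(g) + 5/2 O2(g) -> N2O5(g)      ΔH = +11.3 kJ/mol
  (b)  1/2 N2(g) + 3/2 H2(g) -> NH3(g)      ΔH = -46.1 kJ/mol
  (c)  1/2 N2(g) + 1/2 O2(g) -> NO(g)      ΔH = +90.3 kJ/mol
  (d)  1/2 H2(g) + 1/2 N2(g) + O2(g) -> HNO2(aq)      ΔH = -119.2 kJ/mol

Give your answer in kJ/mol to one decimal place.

(a) as written: +11.3 kJ/mol
(b) × 2: (2)·(-46.1) = -92.2 kJ/mol
(c) reversed and × 3: (-3)·(+90.3) = -270.9 kJ/mol
(d) reversed: +119.2 kJ/mol
ΔH = (+11.3) + (-92.2) + (-270.9) + (+119.2) = -232.6 kJ/mol

ΔH = -232.6 kJ/mol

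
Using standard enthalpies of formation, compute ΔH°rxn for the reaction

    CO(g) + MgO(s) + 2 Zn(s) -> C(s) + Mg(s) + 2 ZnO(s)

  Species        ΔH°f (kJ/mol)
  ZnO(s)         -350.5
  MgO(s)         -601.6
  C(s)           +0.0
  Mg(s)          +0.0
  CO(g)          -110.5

ΔH°rxn = 11.1 kJ/mol

ΔH°rxn = Σ nΔHf°(products) − Σ nΔHf°(reactants).
Products: 1·(+0.0) + 1·(+0.0) + 2·(-350.5) = -701.0
Reactants: 1·(-110.5) + 1·(-601.6) + 2·(+0.0) = -712.1
ΔH°rxn = (-701.0) − (-712.1) = 11.1 kJ/mol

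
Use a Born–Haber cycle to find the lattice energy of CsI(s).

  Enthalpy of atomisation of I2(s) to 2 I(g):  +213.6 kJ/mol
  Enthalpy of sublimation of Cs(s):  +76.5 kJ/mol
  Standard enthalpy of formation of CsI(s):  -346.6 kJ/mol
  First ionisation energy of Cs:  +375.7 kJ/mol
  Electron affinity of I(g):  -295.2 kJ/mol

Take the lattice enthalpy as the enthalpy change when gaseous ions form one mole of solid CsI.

ΔHf° = 1·ΔHsub + 1·(ΣIE) + 1/2·D(I2) + 1·EA + U
-346.6 = 1·(+76.5) + 1·(+375.7) + 1/2·(+213.6) + 1·(-295.2) + U
U = -346.6 − (+263.8) = -610.4 kJ/mol

U = -610.4 kJ/mol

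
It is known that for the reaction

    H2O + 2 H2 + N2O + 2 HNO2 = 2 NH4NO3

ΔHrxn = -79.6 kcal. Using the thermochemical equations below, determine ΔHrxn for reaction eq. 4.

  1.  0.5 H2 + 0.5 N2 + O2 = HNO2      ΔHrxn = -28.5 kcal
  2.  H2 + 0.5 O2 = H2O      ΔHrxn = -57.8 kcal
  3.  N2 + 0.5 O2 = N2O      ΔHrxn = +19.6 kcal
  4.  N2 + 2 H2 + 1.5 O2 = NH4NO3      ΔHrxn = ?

eq. 1 reversed and × 2: (-2)·(-28.5) = +57.0 kcal
eq. 2 reversed: +57.8 kcal
eq. 3 reversed: -19.6 kcal
eq. 4 × 2: contributes 2·x
-79.6 = (+57.0) + (+57.8) + (-19.6) + 2·x
x = (-79.6 − (+95.2)) / (2) = -87.4 kcal

ΔHrxn = -87.4 kcal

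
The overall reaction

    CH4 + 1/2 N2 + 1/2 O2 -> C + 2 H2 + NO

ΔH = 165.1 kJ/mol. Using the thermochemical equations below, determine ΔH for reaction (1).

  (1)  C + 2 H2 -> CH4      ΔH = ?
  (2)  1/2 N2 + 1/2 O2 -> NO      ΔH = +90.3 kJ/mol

(1) reversed: contributes −x
(2) as written: +90.3 kJ/mol
+165.1 = (+90.3) − x
x = (+165.1 − (+90.3)) / (-1) = -74.8 kJ/mol

ΔH = -74.8 kJ/mol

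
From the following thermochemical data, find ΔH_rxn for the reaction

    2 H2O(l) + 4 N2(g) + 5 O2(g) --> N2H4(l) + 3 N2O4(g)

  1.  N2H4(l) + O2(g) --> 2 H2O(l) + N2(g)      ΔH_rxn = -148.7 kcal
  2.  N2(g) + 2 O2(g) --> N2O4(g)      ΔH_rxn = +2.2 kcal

eq. 1 reversed (reverse to put N2H4(l) on the product side): +148.7 kcal
eq. 2 × 3 (×3 to match 3 N2O4(g) in the target): (3)·(+2.2) = +6.6 kcal
Combining the equations, ΔH_rxn = (+148.7) + (+6.6) = 155.3 kcal

ΔH_rxn = 155.3 kcal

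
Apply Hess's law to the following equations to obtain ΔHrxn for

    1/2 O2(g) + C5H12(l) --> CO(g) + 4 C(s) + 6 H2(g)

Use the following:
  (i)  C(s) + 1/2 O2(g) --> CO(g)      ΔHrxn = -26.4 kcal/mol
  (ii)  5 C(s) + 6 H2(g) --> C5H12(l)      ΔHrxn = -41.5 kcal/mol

(i) as written (CO(g) already on the product side): -26.4 kcal/mol
(ii) reversed (reverse to put C5H12(l) on the reactant side): +41.5 kcal/mol
Combining the equations, ΔHrxn = (1)·(-26.4) + (-1)·(-41.5) = 15.1 kcal/mol

ΔHrxn = 15.1 kcal/mol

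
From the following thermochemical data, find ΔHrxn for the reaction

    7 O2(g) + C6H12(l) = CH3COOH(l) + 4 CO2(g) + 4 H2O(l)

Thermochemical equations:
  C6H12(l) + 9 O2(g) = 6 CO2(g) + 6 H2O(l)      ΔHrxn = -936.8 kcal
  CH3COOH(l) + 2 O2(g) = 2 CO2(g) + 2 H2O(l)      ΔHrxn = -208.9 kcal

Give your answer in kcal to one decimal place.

equation 1 as written (C6H12(l) already on the reactant side): -936.8 kcal
equation 2 reversed (reverse to put CH3COOH(l) on the product side): +208.9 kcal
Summing the manipulated equations, ΔHrxn = (-936.8) + (+208.9) = -727.9 kcal

ΔHrxn = -727.9 kcal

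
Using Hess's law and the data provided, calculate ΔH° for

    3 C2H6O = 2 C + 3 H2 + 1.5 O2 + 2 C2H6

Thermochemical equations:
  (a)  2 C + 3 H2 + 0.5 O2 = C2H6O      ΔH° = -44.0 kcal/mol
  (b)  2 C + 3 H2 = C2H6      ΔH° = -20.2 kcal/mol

ΔH° = 91.6 kcal/mol

(a) reversed and × 3: (-3)·(-44.0) = +132.0 kcal/mol
(b) × 2: (2)·(-20.2) = -40.4 kcal/mol
Combining the equations, ΔH° = (-3)·(-44.0) + (2)·(-20.2) = 91.6 kcal/mol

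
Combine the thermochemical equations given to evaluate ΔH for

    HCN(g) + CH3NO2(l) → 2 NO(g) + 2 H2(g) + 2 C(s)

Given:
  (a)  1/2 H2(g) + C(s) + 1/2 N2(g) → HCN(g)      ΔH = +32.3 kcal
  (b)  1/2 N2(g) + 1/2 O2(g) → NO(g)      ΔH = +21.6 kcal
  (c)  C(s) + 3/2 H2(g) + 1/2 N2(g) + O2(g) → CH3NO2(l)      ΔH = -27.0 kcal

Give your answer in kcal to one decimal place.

(a) reversed: -32.3 kcal
(b) × 2: (2)·(+21.6) = +43.2 kcal
(c) reversed: +27.0 kcal
Summing the manipulated equations, ΔH = (-32.3) + (+43.2) + (+27.0) = 37.9 kcal

ΔH = 37.9 kcal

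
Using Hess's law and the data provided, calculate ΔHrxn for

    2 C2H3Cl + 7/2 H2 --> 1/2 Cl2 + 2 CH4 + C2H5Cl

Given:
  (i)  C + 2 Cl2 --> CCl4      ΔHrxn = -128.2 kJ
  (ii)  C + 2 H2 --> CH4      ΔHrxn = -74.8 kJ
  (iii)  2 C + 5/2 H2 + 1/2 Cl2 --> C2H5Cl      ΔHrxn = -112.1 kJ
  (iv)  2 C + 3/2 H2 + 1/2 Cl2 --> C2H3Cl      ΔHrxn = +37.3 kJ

ΔHrxn = -336.3 kJ

(i): not needed (CCl4 appears nowhere else).
(ii) × 2 (scale by 2 for the 2 CH4): (2)·(-74.8) = -149.6 kJ
(iii) as written (C2H5Cl already on the product side): -112.1 kJ
(iv) reversed and × 2 (C2H3Cl must end up as a reactant; ×2 to match 2 C2H3Cl in the target): (-2)·(+37.3) = -74.6 kJ
ΔHrxn = (2)·(-74.8) + (1)·(-112.1) + (-2)·(+37.3) = -336.3 kJ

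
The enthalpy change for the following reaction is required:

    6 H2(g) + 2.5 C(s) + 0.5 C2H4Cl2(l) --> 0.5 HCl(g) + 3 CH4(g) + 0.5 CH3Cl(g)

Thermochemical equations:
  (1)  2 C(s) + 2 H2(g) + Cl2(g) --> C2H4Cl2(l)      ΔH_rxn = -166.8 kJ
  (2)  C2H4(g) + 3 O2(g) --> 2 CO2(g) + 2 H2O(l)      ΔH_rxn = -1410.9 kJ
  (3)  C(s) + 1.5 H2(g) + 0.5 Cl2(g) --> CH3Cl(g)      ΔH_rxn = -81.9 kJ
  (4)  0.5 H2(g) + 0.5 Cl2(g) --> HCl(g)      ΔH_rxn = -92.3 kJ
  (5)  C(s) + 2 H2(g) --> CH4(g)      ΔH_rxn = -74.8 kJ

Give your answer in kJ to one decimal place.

(1) reversed and × 1/2: (-1/2)·(-166.8) = +83.4 kJ
(2): not needed.
(3) × 1/2: (1/2)·(-81.9) = -40.95 kJ
(4) × 1/2: (1/2)·(-92.3) = -46.15 kJ
(5) × 3: (3)·(-74.8) = -224.4 kJ
ΔH_rxn = (-1/2)·(-166.8) + (1/2)·(-81.9) + (1/2)·(-92.3) + (3)·(-74.8) = -228.1 kJ

ΔH_rxn = -228.1 kJ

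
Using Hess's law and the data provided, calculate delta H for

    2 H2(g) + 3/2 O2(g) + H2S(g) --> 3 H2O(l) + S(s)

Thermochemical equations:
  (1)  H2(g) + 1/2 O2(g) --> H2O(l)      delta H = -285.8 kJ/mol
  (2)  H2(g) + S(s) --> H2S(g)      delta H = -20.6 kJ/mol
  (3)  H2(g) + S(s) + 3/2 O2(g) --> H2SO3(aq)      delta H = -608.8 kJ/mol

(1) × 3: (3)·(-285.8) = -857.4 kJ/mol
(2) reversed: +20.6 kJ/mol
(3): not needed.
delta H = (3)·(-285.8) + (-1)·(-20.6) = -836.8 kJ/mol

delta H = -836.8 kJ/mol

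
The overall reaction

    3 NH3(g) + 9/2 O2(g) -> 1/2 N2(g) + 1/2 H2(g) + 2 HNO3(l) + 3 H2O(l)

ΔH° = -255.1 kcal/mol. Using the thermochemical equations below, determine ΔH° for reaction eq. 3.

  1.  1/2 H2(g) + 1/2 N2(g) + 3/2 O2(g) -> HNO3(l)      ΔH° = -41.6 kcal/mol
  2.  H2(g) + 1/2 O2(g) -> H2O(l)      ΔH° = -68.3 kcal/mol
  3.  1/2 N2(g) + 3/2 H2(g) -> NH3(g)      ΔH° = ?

eq. 1 × 2 (×2 to match 2 HNO3(l) in the target): (2)·(-41.6) = -83.2 kcal/mol
eq. 2 × 3 (×3 to match 3 H2O(l) in the target): (3)·(-68.3) = -204.9 kcal/mol
eq. 3 reversed and × 3 (reverse to put NH3(g) on the reactant side; ×3 to match 3 NH3(g) in the target): contributes −3·x
-255.1 = (-83.2) + (-204.9) − 3·x
x = (-255.1 − (-288.1)) / (-3) = -11.0 kcal/mol

ΔH° = -11.0 kcal/mol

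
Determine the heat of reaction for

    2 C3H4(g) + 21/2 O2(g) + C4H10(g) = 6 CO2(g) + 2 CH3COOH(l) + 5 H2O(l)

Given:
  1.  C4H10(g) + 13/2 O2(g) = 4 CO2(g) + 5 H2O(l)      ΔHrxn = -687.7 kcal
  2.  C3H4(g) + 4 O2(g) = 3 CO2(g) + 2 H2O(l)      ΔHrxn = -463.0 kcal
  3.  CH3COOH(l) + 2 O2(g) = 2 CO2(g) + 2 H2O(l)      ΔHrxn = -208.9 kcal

eq. 1 as written: -687.7 kcal
eq. 2 × 2: (2)·(-463.0) = -926.0 kcal
eq. 3 reversed and × 2: (-2)·(-208.9) = +417.8 kcal
ΔHrxn = (1)·(-687.7) + (2)·(-463.0) + (-2)·(-208.9) = -1195.9 kcal

ΔHrxn = -1195.9 kcal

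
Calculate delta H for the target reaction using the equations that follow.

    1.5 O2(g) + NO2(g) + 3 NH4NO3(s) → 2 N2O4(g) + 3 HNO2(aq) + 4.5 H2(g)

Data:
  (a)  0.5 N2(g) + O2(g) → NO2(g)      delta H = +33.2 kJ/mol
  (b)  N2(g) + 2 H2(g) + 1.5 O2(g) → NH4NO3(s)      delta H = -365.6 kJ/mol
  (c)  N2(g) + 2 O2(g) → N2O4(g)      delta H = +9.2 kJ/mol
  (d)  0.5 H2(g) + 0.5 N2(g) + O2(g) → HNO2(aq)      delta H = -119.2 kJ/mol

delta H = 724.4 kJ/mol

(a) reversed (NO2(g) must end up as a reactant): -33.2 kJ/mol
(b) reversed and × 3 (reverse to put NH4NO3(s) on the reactant side; ×3 to match 3 NH4NO3(s) in the target): (-3)·(-365.6) = +1096.8 kJ/mol
(c) × 2 (×2 to match 2 N2O4(g) in the target): (2)·(+9.2) = +18.4 kJ/mol
(d) × 3 (scale by 3 for the 3 HNO2(aq)): (3)·(-119.2) = -357.6 kJ/mol
Since enthalpy is a state function, delta H = (-1)·(+33.2) + (-3)·(-365.6) + (2)·(+9.2) + (3)·(-119.2) = 724.4 kJ/mol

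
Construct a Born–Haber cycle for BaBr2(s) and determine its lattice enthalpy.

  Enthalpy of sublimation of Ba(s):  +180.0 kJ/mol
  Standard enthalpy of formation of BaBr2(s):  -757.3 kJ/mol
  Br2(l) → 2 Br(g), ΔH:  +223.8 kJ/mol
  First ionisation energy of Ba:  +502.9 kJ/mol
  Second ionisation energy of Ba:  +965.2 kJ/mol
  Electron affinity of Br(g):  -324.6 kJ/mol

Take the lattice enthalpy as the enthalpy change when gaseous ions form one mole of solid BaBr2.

ΔHf° = 1·ΔHsub + 1·(ΣIE) + 1·D(Br2) + 2·EA + U
-757.3 = 1·(+180.0) + 1·(+1468.1) + 1·(+223.8) + 2·(-324.6) + U
U = -757.3 − (+1222.7) = -1980.0 kJ/mol

U = -1980.0 kJ/mol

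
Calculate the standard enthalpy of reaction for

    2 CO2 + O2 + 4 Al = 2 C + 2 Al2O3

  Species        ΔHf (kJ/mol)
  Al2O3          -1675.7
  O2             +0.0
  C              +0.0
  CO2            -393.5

ΔH° = -2564.4 kJ/mol

ΔH°rxn = Σ nΔHf°(products) − Σ nΔHf°(reactants).
Products: 2·(+0.0) + 2·(-1675.7) = -3351.4
Reactants: 2·(-393.5) + 1·(+0.0) + 4·(+0.0) = -787.0
ΔH° = (-3351.4) − (-787.0) = -2564.4 kJ/mol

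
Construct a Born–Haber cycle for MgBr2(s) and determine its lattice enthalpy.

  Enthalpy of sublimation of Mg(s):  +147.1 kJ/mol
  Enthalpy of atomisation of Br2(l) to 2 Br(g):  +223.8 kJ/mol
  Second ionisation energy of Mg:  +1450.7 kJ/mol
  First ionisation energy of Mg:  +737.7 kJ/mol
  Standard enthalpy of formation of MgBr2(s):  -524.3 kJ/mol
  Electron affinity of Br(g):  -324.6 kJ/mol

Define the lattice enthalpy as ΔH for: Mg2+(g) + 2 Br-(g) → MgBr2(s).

ΔHf° = 1·ΔHsub + 1·(ΣIE) + 1·D(Br2) + 2·EA + U
-524.3 = 1·(+147.1) + 1·(+2188.4) + 1·(+223.8) + 2·(-324.6) + U
U = -524.3 − (+1910.1) = -2434.4 kJ/mol

U = -2434.4 kJ/mol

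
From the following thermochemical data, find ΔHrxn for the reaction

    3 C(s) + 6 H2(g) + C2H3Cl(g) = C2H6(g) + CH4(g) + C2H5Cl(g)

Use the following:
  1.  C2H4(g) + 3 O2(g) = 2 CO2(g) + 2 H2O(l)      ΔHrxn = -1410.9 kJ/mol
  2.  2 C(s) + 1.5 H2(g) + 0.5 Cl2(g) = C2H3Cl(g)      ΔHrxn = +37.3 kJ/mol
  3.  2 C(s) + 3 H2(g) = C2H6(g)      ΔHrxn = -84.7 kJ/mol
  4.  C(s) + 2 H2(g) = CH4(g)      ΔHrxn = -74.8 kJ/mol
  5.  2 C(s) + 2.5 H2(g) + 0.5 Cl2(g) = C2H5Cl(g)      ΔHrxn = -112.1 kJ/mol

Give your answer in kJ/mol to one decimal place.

ΔHrxn = -308.9 kJ/mol

eq. 1: not needed (CO2(g) appears nowhere else).
eq. 2 reversed (C2H3Cl(g) must end up as a reactant): -37.3 kJ/mol
eq. 3 as written (C2H6(g) already on the product side): -84.7 kJ/mol
eq. 4 as written (CH4(g) already on the product side): -74.8 kJ/mol
eq. 5 as written (C2H5Cl(g) already on the product side): -112.1 kJ/mol
Summing the manipulated equations, ΔHrxn = (-1)·(+37.3) + (1)·(-84.7) + (1)·(-74.8) + (1)·(-112.1) = -308.9 kJ/mol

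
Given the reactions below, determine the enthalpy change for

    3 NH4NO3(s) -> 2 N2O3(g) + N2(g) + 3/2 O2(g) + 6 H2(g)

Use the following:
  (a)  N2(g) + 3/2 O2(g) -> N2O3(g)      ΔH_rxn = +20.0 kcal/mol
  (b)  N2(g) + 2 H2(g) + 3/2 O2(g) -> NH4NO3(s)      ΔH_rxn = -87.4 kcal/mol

(a) × 2: (2)·(+20.0) = +40.0 kcal/mol
(b) reversed and × 3: (-3)·(-87.4) = +262.2 kcal/mol
ΔH_rxn = (2)·(+20.0) + (-3)·(-87.4) = 302.2 kcal/mol

ΔH_rxn = 302.2 kcal/mol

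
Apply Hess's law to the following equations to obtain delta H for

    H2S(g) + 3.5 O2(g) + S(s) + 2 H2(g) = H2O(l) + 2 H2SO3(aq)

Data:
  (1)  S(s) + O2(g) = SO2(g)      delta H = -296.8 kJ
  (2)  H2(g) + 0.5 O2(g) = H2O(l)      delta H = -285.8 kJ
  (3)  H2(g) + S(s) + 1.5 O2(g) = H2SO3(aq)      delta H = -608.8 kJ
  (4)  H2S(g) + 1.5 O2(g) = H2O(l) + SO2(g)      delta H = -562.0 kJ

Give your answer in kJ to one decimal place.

delta H = -1482.8 kJ

(1) reversed: +296.8 kJ
(2): not needed.
(3) × 2 (×2 to match 2 H2SO3(aq) in the target): (2)·(-608.8) = -1217.6 kJ
(4) as written (H2S(g) already on the reactant side): -562.0 kJ
delta H = (-1)·(-296.8) + (2)·(-608.8) + (1)·(-562.0) = -1482.8 kJ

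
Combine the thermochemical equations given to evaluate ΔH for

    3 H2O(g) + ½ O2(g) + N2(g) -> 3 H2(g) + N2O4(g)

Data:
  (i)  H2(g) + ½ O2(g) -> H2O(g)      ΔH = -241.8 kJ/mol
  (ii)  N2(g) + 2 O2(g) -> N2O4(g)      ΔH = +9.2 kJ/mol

(i) reversed and × 3: (-3)·(-241.8) = +725.4 kJ/mol
(ii) as written: +9.2 kJ/mol
By Hess's law, ΔH = (-3)·(-241.8) + (1)·(+9.2) = 734.6 kJ/mol

ΔH = 734.6 kJ/mol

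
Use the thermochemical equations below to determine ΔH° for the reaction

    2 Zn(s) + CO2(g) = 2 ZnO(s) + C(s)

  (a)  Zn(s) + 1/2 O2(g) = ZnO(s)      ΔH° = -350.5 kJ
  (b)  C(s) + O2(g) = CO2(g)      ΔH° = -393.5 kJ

(a) × 2 (×2 to match 2 ZnO(s) in the target): (2)·(-350.5) = -701.0 kJ
(b) reversed (reverse to put CO2(g) on the reactant side): +393.5 kJ
ΔH° = (-701.0) + (+393.5) = -307.5 kJ

ΔH° = -307.5 kJ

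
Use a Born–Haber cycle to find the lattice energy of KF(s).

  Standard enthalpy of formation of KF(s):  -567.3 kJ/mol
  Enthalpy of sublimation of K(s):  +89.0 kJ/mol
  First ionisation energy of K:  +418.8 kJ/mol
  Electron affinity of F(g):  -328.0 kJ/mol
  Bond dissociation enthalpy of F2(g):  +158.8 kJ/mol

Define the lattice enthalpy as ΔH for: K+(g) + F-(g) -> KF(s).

ΔHf° = 1·ΔHsub + 1·(ΣIE) + 1/2·D(F2) + 1·EA + U
-567.3 = 1·(+89.0) + 1·(+418.8) + 1/2·(+158.8) + 1·(-328.0) + U
U = -567.3 − (+259.2) = -826.5 kJ/mol

U = -826.5 kJ/mol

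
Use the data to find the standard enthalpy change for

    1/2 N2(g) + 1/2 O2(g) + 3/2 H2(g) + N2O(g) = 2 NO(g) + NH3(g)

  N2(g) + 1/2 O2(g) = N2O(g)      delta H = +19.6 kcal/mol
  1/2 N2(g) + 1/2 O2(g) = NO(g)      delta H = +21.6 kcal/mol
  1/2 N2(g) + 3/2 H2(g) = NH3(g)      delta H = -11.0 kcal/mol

equation 1 reversed (reverse to put N2O(g) on the reactant side): -19.6 kcal/mol
equation 2 × 2 (scale by 2 for the 2 NO(g)): (2)·(+21.6) = +43.2 kcal/mol
equation 3 as written (NH3(g) already on the product side): -11.0 kcal/mol
delta H = (-1)·(+19.6) + (2)·(+21.6) + (1)·(-11.0) = 12.6 kcal/mol

delta H = 12.6 kcal/mol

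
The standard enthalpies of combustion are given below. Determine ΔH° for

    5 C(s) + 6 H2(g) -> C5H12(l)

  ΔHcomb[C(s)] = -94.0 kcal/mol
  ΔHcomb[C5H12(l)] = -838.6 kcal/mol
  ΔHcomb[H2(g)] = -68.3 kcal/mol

Using ΔH = Σ nΔHc°(reactants) − Σ nΔHc°(products):
= [5·(-94.0) + 6·(-68.3)] − [1·(-838.6)]
= -41.2 kcal/mol

ΔH° = -41.2 kcal/mol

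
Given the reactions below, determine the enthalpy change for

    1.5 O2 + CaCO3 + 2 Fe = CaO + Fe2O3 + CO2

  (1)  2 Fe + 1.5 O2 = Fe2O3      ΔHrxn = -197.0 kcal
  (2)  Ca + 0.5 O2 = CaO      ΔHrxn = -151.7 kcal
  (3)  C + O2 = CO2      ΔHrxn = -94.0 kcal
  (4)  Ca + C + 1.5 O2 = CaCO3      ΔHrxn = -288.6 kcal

(1) as written: -197.0 kcal
(2) as written: -151.7 kcal
(3) as written: -94.0 kcal
(4) reversed: +288.6 kcal
ΔHrxn = (-197.0) + (-151.7) + (-94.0) + (+288.6) = -154.1 kcal

ΔHrxn = -154.1 kcal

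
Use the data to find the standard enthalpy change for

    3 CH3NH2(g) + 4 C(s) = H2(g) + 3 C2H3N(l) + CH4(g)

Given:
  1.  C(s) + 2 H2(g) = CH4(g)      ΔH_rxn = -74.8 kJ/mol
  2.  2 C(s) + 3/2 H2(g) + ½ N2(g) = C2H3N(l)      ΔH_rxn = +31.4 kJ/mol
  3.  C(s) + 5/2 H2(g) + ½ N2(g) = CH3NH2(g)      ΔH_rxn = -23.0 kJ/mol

ΔH_rxn = 88.4 kJ/mol

eq. 1 as written (CH4(g) already on the product side): -74.8 kJ/mol
eq. 2 × 3 (×3 to match 3 C2H3N(l) in the target): (3)·(+31.4) = +94.2 kJ/mol
eq. 3 reversed and × 3 (CH3NH2(g) must end up as a reactant; ×3 to match 3 CH3NH2(g) in the target): (-3)·(-23.0) = +69.0 kJ/mol
Since enthalpy is a state function, ΔH_rxn = (-74.8) + (+94.2) + (+69.0) = 88.4 kJ/mol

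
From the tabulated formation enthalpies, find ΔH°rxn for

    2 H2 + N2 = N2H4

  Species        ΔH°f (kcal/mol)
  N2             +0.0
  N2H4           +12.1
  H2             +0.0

Products: 1·(+12.1) = +12.1
Reactants: 2·(+0.0) + 1·(+0.0) = +0.0
ΔH°rxn = (+12.1) − (+0.0) = 12.1 kcal/mol

ΔH°rxn = 12.1 kcal/mol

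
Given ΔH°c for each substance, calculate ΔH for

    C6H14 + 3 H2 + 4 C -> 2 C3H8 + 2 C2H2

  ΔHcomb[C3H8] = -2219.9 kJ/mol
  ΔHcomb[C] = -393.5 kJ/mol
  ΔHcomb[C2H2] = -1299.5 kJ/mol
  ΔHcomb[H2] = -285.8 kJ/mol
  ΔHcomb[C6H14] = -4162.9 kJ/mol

ΔH = 444.5 kJ/mol

With combustion enthalpies, reactants minus products:
= [1·(-4162.9) + 3·(-285.8) + 4·(-393.5)] − [2·(-2219.9) + 2·(-1299.5)]
= 444.5 kJ/mol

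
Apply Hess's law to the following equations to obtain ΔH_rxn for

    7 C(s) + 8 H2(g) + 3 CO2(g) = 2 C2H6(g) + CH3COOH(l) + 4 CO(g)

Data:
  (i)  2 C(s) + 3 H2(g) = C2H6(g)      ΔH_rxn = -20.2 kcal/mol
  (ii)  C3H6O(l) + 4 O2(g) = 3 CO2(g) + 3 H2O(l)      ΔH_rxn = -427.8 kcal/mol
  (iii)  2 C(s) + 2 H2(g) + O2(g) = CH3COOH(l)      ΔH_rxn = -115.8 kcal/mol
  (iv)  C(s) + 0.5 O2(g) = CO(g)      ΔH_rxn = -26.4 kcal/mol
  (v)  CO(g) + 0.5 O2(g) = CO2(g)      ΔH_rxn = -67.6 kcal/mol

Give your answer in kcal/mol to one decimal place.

ΔH_rxn = 20.2 kcal/mol

(i) × 2 (×2 to match 2 C2H6(g) in the target): (2)·(-20.2) = -40.4 kcal/mol
(ii): not needed (C3H6O(l) appears nowhere else).
(iii) as written (CH3COOH(l) already on the product side): -115.8 kcal/mol
(iv) as written: -26.4 kcal/mol
(v) reversed and × 3: (-3)·(-67.6) = +202.8 kcal/mol
ΔH_rxn = (-40.4) + (-115.8) + (-26.4) + (+202.8) = 20.2 kcal/mol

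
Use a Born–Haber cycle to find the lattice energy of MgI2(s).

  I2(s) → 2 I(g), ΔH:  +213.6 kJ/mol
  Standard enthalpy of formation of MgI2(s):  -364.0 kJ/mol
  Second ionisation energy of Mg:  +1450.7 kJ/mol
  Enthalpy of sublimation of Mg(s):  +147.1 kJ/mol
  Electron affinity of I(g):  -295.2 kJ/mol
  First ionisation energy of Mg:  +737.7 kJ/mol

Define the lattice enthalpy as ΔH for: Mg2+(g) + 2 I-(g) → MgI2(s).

ΔHf° = 1·ΔHsub + 1·(ΣIE) + 1·D(I2) + 2·EA + U
-364.0 = 1·(+147.1) + 1·(+2188.4) + 1·(+213.6) + 2·(-295.2) + U
U = -364.0 − (+1958.7) = -2322.7 kJ/mol

U = -2322.7 kJ/mol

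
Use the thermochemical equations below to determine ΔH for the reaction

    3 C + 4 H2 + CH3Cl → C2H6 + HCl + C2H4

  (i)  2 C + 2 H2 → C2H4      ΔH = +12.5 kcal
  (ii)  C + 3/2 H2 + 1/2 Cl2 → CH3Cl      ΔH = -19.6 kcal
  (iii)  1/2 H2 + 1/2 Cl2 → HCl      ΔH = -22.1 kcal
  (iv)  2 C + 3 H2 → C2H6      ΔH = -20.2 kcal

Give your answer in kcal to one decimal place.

ΔH = -10.2 kcal

(i) as written (C2H4 already on the product side): +12.5 kcal
(ii) reversed (CH3Cl must end up as a reactant): +19.6 kcal
(iii) as written (HCl already on the product side): -22.1 kcal
(iv) as written (C2H6 already on the product side): -20.2 kcal
By Hess's law, ΔH = (+12.5) + (+19.6) + (-22.1) + (-20.2) = -10.2 kcal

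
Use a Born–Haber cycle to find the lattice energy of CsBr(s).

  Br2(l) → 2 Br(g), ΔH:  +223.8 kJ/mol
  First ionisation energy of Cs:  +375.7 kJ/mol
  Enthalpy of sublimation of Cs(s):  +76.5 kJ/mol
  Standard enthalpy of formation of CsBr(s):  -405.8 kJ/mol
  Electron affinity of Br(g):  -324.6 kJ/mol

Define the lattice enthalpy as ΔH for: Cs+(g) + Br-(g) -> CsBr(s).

ΔHf° = 1·ΔHsub + 1·(ΣIE) + 1/2·D(Br2) + 1·EA + U
-405.8 = 1·(+76.5) + 1·(+375.7) + 1/2·(+223.8) + 1·(-324.6) + U
U = -405.8 − (+239.5) = -645.3 kJ/mol

U = -645.3 kJ/mol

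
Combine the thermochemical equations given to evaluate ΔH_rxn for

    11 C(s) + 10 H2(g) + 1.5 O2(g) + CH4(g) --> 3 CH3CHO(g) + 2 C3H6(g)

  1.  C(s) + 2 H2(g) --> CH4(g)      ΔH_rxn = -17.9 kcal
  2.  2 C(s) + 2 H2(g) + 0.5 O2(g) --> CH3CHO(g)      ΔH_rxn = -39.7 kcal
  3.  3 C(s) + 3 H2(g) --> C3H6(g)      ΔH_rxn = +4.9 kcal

ΔH_rxn = -91.4 kcal

eq. 1 reversed (reverse to put CH4(g) on the reactant side): +17.9 kcal
eq. 2 × 3 (×3 to match 3 CH3CHO(g) in the target): (3)·(-39.7) = -119.1 kcal
eq. 3 × 2 (×2 to match 2 C3H6(g) in the target): (2)·(+4.9) = +9.8 kcal
ΔH_rxn = (+17.9) + (-119.1) + (+9.8) = -91.4 kcal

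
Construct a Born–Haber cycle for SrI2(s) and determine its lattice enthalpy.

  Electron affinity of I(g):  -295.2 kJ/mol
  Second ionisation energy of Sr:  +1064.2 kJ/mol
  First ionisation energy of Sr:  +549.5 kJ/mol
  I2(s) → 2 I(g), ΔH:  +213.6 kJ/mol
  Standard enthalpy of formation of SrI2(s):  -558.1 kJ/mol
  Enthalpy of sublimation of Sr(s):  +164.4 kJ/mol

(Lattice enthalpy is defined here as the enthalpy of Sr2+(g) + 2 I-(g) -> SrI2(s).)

U = -1959.4 kJ/mol

ΔHf° = 1·ΔHsub + 1·(ΣIE) + 1·D(I2) + 2·EA + U
-558.1 = 1·(+164.4) + 1·(+1613.7) + 1·(+213.6) + 2·(-295.2) + U
U = -558.1 − (+1401.3) = -1959.4 kJ/mol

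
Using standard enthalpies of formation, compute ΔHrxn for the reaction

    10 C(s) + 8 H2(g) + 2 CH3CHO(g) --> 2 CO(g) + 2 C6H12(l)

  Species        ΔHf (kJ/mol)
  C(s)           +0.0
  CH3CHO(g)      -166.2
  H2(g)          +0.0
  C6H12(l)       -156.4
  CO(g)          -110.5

ΔHrxn = -201.4 kJ/mol

ΔH°rxn = Σ nΔHf°(products) − Σ nΔHf°(reactants).
Products: 2·(-110.5) + 2·(-156.4) = -533.8
Reactants: 10·(+0.0) + 8·(+0.0) + 2·(-166.2) = -332.4
ΔHrxn = (-533.8) − (-332.4) = -201.4 kJ/mol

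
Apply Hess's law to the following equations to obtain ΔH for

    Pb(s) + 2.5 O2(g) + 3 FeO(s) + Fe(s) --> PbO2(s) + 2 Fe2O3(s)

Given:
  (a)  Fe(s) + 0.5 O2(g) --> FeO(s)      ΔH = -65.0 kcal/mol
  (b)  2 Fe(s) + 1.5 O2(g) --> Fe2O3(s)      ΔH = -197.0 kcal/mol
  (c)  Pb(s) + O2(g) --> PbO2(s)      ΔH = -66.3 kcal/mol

ΔH = -265.3 kcal/mol

(a) reversed and × 3 (reverse to put FeO(s) on the reactant side; scale by 3 for the 3 FeO(s)): (-3)·(-65.0) = +195.0 kcal/mol
(b) × 2 (×2 to match 2 Fe2O3(s) in the target): (2)·(-197.0) = -394.0 kcal/mol
(c) as written (PbO2(s) already on the product side): -66.3 kcal/mol
Summing the manipulated equations, ΔH = (+195.0) + (-394.0) + (-66.3) = -265.3 kcal/mol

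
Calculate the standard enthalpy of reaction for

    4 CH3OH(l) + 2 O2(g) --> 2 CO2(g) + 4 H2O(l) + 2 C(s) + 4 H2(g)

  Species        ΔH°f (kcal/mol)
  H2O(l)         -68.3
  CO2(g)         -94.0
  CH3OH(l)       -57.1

Products: 2·(-94.0) + 4·(-68.3) + 2·(+0.0) + 4·(+0.0) = -461.2
Reactants: 4·(-57.1) + 2·(+0.0) = -228.4
ΔH_rxn = (-461.2) − (-228.4) = -232.8 kcal/mol

ΔH_rxn = -232.8 kcal/mol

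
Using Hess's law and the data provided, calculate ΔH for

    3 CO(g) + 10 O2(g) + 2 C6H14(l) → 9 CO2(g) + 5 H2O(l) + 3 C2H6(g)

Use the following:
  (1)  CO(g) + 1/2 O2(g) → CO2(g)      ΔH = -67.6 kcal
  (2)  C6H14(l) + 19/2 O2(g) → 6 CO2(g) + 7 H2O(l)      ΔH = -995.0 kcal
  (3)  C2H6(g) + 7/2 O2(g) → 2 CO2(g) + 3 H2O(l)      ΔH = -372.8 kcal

ΔH = -1074.4 kcal

(1) × 3 (scale by 3 for the 3 CO(g)): (3)·(-67.6) = -202.8 kcal
(2) × 2 (×2 to match 2 C6H14(l) in the target): (2)·(-995.0) = -1990.0 kcal
(3) reversed and × 3 (reverse to put C2H6(g) on the product side; ×3 to match 3 C2H6(g) in the target): (-3)·(-372.8) = +1118.4 kcal
Since enthalpy is a state function, ΔH = (3)·(-67.6) + (2)·(-995.0) + (-3)·(-372.8) = -1074.4 kcal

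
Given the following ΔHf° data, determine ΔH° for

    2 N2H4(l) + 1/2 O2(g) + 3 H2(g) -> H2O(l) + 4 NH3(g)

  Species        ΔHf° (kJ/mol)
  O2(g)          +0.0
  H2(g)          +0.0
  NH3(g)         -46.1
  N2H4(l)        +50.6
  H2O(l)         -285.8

ΔH° = -571.4 kJ/mol

Products: 1·(-285.8) + 4·(-46.1) = -470.2
Reactants: 2·(+50.6) + 1/2·(+0.0) + 3·(+0.0) = +101.2
ΔH° = (-470.2) − (+101.2) = -571.4 kJ/mol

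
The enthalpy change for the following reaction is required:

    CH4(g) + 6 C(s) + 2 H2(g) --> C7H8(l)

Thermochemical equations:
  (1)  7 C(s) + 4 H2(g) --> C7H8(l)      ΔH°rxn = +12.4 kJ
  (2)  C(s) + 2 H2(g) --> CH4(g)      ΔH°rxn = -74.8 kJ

ΔH°rxn = 87.2 kJ

(1) as written: +12.4 kJ
(2) reversed: +74.8 kJ
ΔH°rxn = (1)·(+12.4) + (-1)·(-74.8) = 87.2 kJ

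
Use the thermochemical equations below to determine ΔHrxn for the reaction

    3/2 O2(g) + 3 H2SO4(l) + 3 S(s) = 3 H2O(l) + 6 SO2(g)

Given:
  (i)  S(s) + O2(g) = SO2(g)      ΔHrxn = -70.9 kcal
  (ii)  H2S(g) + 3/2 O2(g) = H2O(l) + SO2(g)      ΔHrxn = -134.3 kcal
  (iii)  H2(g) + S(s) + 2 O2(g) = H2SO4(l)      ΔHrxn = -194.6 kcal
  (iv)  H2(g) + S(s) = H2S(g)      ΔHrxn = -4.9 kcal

ΔHrxn = -46.5 kcal

(i) × 3: (3)·(-70.9) = -212.7 kcal
(ii) × 3: (3)·(-134.3) = -402.9 kcal
(iii) reversed and × 3: (-3)·(-194.6) = +583.8 kcal
(iv) × 3: (3)·(-4.9) = -14.7 kcal
ΔHrxn = (3)·(-70.9) + (3)·(-134.3) + (-3)·(-194.6) + (3)·(-4.9) = -46.5 kcal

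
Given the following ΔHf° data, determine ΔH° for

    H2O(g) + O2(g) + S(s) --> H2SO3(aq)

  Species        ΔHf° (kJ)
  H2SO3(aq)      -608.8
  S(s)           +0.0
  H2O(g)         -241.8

ΔH° = -367.0 kJ

Products: 1·(-608.8) = -608.8
Reactants: 1·(-241.8) + 1·(+0.0) + 1·(+0.0) = -241.8
ΔH° = (-608.8) − (-241.8) = -367.0 kJ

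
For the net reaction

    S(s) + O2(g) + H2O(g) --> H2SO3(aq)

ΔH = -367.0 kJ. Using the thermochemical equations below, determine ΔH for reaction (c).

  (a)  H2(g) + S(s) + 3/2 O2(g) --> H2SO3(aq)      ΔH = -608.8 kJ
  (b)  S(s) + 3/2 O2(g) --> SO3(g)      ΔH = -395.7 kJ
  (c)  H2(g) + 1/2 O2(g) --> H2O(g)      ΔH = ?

ΔH = -241.8 kJ

(a) as written: -608.8 kJ
(b): not needed.
(c) reversed: contributes −x
-367.0 = (-608.8) − x
x = (-367.0 − (-608.8)) / (-1) = -241.8 kJ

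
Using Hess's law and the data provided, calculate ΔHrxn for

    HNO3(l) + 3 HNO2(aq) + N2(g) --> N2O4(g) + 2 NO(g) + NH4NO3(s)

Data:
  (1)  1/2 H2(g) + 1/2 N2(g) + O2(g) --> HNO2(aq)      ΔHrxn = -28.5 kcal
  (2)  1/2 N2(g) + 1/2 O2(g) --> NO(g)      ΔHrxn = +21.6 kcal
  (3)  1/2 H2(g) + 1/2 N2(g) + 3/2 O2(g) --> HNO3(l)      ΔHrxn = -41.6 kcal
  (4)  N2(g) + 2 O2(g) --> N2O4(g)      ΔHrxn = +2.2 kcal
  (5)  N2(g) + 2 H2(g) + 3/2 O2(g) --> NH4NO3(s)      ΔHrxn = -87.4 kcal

(1) reversed and × 3 (HNO2(aq) must end up as a reactant; ×3 to match 3 HNO2(aq) in the target): (-3)·(-28.5) = +85.5 kcal
(2) × 2 (×2 to match 2 NO(g) in the target): (2)·(+21.6) = +43.2 kcal
(3) reversed (reverse to put HNO3(l) on the reactant side): +41.6 kcal
(4) as written (N2O4(g) already on the product side): +2.2 kcal
(5) as written (NH4NO3(s) already on the product side): -87.4 kcal
ΔHrxn = (-3)·(-28.5) + (2)·(+21.6) + (-1)·(-41.6) + (1)·(+2.2) + (1)·(-87.4) = 85.1 kcal

ΔHrxn = 85.1 kcal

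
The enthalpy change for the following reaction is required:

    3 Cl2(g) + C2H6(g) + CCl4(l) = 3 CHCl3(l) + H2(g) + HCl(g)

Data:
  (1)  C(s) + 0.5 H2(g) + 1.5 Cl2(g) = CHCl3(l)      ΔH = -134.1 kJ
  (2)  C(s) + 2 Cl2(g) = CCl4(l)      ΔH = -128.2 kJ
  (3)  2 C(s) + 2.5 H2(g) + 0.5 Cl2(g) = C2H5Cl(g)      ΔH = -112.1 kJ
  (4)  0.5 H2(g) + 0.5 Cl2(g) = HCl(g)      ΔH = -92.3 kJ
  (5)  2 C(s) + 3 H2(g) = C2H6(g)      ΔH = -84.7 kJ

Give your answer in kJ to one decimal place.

(1) × 3 (×3 to match 3 CHCl3(l) in the target): (3)·(-134.1) = -402.3 kJ
(2) reversed (reverse to put CCl4(l) on the reactant side): +128.2 kJ
(3): not needed (C2H5Cl(g) appears nowhere else).
(4) as written (HCl(g) already on the product side): -92.3 kJ
(5) reversed (C2H6(g) must end up as a reactant): +84.7 kJ
ΔH = (-402.3) + (+128.2) + (-92.3) + (+84.7) = -281.7 kJ

ΔH = -281.7 kJ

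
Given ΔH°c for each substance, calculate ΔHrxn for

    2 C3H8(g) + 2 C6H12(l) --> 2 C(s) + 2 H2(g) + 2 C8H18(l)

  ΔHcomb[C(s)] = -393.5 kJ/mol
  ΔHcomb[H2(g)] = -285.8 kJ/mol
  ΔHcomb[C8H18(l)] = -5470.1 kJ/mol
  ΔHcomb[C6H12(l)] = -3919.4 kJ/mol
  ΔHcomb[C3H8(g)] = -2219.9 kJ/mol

Using ΔH = Σ nΔHc°(reactants) − Σ nΔHc°(products):
= [2·(-2219.9) + 2·(-3919.4)] − [2·(-393.5) + 2·(-285.8) + 2·(-5470.1)]
= 20.2 kJ/mol

ΔHrxn = 20.2 kJ/mol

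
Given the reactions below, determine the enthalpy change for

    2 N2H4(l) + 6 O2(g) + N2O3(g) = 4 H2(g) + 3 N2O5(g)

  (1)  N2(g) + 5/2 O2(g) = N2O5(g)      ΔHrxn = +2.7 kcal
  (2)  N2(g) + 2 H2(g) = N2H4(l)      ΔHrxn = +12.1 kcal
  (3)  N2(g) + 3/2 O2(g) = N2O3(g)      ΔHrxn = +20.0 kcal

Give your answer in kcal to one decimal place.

ΔHrxn = -36.1 kcal

(1) × 3: (3)·(+2.7) = +8.1 kcal
(2) reversed and × 2: (-2)·(+12.1) = -24.2 kcal
(3) reversed: -20.0 kcal
ΔHrxn = (+8.1) + (-24.2) + (-20.0) = -36.1 kcal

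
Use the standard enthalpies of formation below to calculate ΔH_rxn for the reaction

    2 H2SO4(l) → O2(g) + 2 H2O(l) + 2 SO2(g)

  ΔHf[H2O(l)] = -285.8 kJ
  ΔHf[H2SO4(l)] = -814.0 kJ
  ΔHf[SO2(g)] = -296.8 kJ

ΔH°rxn = Σ nΔHf°(products) − Σ nΔHf°(reactants).
Products: 1·(+0.0) + 2·(-285.8) + 2·(-296.8) = -1165.2
Reactants: 2·(-814.0) = -1628.0
ΔH_rxn = (-1165.2) − (-1628.0) = 462.8 kJ

ΔH_rxn = 462.8 kJ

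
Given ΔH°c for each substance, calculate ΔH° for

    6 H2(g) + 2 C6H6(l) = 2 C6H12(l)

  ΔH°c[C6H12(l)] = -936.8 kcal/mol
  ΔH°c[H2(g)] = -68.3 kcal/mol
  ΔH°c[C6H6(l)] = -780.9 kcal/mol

Using ΔH = Σ nΔHc°(reactants) − Σ nΔHc°(products):
= [6·(-68.3) + 2·(-780.9)] − [2·(-936.8)]
= -98.0 kcal/mol

ΔH° = -98.0 kcal/mol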